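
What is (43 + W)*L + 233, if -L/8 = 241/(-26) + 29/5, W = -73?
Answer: -7795/13 ≈ -599.62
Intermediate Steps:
L = 1804/65 (L = -8*(241/(-26) + 29/5) = -8*(241*(-1/26) + 29*(1/5)) = -8*(-241/26 + 29/5) = -8*(-451/130) = 1804/65 ≈ 27.754)
(43 + W)*L + 233 = (43 - 73)*(1804/65) + 233 = -30*1804/65 + 233 = -10824/13 + 233 = -7795/13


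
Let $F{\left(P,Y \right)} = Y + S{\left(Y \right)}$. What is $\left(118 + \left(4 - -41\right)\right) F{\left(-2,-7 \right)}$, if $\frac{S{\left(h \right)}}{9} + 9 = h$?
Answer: $-24613$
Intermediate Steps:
$S{\left(h \right)} = -81 + 9 h$
$F{\left(P,Y \right)} = -81 + 10 Y$ ($F{\left(P,Y \right)} = Y + \left(-81 + 9 Y\right) = -81 + 10 Y$)
$\left(118 + \left(4 - -41\right)\right) F{\left(-2,-7 \right)} = \left(118 + \left(4 - -41\right)\right) \left(-81 + 10 \left(-7\right)\right) = \left(118 + \left(4 + 41\right)\right) \left(-81 - 70\right) = \left(118 + 45\right) \left(-151\right) = 163 \left(-151\right) = -24613$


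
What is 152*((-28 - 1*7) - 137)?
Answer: -26144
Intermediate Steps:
152*((-28 - 1*7) - 137) = 152*((-28 - 7) - 137) = 152*(-35 - 137) = 152*(-172) = -26144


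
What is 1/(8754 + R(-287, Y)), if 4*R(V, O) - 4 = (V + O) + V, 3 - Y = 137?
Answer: 1/8578 ≈ 0.00011658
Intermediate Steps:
Y = -134 (Y = 3 - 1*137 = 3 - 137 = -134)
R(V, O) = 1 + V/2 + O/4 (R(V, O) = 1 + ((V + O) + V)/4 = 1 + ((O + V) + V)/4 = 1 + (O + 2*V)/4 = 1 + (V/2 + O/4) = 1 + V/2 + O/4)
1/(8754 + R(-287, Y)) = 1/(8754 + (1 + (½)*(-287) + (¼)*(-134))) = 1/(8754 + (1 - 287/2 - 67/2)) = 1/(8754 - 176) = 1/8578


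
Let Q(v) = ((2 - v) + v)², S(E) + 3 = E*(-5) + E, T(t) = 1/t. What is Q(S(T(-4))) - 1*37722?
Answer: -37718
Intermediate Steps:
T(t) = 1/t
S(E) = -3 - 4*E (S(E) = -3 + (E*(-5) + E) = -3 + (-5*E + E) = -3 - 4*E)
Q(v) = 4 (Q(v) = 2² = 4)
Q(S(T(-4))) - 1*37722 = 4 - 1*37722 = 4 - 37722 = -37718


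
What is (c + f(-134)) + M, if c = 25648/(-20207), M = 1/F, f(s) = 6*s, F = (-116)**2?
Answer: -218957034449/271905392 ≈ -805.27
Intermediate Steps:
F = 13456
M = 1/13456 ≈ 7.4316e-5
c = -25648/20207 (c = 25648*(-1/20207) = -25648/20207 ≈ -1.2693)
(c + f(-134)) + M = (-25648/20207 + 6*(-134)) + 1/13456 = (-25648/20207 - 804) + 1/13456 = -16272076/20207 + 1/13456 = -218957034449/271905392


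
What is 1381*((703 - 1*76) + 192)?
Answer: 1131039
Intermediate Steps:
1381*((703 - 1*76) + 192) = 1381*((703 - 76) + 192) = 1381*(627 + 192) = 1381*819 = 1131039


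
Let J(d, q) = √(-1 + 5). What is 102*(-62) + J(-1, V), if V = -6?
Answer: -6322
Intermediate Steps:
J(d, q) = 2 (J(d, q) = √4 = 2)
102*(-62) + J(-1, V) = 102*(-62) + 2 = -6324 + 2 = -6322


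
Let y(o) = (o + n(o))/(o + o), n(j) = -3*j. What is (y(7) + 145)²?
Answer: 20736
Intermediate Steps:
y(o) = -1 (y(o) = (o - 3*o)/(o + o) = (-2*o)/((2*o)) = (-2*o)*(1/(2*o)) = -1)
(y(7) + 145)² = (-1 + 145)² = 144² = 20736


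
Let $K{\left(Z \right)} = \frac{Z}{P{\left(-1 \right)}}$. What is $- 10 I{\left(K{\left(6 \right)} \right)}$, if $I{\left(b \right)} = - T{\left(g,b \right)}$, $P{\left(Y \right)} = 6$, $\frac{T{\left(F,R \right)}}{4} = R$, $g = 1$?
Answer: $40$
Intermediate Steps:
$T{\left(F,R \right)} = 4 R$
$K{\left(Z \right)} = \frac{Z}{6}$
$I{\left(b \right)} = - 4 b$
$- 10 I{\left(K{\left(6 \right)} \right)} = - 10 \left(- 4 \cdot \frac{1}{6} \cdot 6\right) = - 10 \left(\left(-4\right) 1\right) = \left(-10\right) \left(-4\right) = 40$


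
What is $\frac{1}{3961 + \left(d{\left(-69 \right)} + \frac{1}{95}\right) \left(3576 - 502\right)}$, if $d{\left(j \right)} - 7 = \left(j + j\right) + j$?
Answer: $- \frac{95}{58026631} \approx -1.6372 \cdot 10^{-6}$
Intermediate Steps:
$d{\left(j \right)} = 7 + 3 j$ ($d{\left(j \right)} = 7 + \left(\left(j + j\right) + j\right) = 7 + \left(2 j + j\right) = 7 + 3 j$)
$\frac{1}{3961 + \left(d{\left(-69 \right)} + \frac{1}{95}\right) \left(3576 - 502\right)} = \frac{1}{3961 + \left(\left(7 + 3 \left(-69\right)\right) + \frac{1}{95}\right) \left(3576 - 502\right)} = \frac{1}{3961 + \left(\left(7 - 207\right) + \frac{1}{95}\right) 3074} = \frac{1}{3961 + \left(-200 + \frac{1}{95}\right) 3074} = \frac{1}{3961 - \frac{58402926}{95}} = \frac{1}{- \frac{58026631}{95}} = - \frac{95}{58026631}$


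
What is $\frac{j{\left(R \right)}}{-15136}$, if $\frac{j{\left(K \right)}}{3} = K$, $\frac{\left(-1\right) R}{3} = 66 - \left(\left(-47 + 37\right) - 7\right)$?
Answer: $\frac{747}{15136} \approx 0.049353$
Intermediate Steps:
$R = -249$ ($R = - 3 \left(66 - \left(\left(-47 + 37\right) - 7\right)\right) = - 3 \left(66 - \left(-10 - 7\right)\right) = - 3 \left(66 - -17\right) = - 3 \left(66 + 17\right) = \left(-3\right) 83 = -249$)
$j{\left(K \right)} = 3 K$
$\frac{j{\left(R \right)}}{-15136} = \frac{3 \left(-249\right)}{-15136} = \left(-747\right) \left(- \frac{1}{15136}\right) = \frac{747}{15136}$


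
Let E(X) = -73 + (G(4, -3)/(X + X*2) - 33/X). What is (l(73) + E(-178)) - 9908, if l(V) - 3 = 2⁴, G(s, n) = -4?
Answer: -5319605/534 ≈ -9961.8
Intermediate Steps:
l(V) = 19 (l(V) = 3 + 2⁴ = 3 + 16 = 19)
E(X) = -73 - 103/(3*X) (E(X) = -73 + (-4/(X + X*2) - 33/X) = -73 + (-4/(X + 2*X) - 33/X) = -73 + (-4*1/(3*X) - 33/X) = -73 + (-4/(3*X) - 33/X) = -73 - 103/(3*X))
(l(73) + E(-178)) - 9908 = (19 + (-73 - 103/3/(-178))) - 9908 = (19 + (-73 - 103/3*(-1/178))) - 9908 = (19 + (-73 + 103/534)) - 9908 = (19 - 38879/534) - 9908 = -28733/534 - 9908 = -5319605/534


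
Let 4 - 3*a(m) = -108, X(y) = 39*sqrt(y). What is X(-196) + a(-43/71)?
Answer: 112/3 + 546*I ≈ 37.333 + 546.0*I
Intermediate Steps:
a(m) = 112/3 (a(m) = 4/3 - 1/3*(-108) = 4/3 + 36 = 112/3)
X(-196) + a(-43/71) = 39*sqrt(-196) + 112/3 = 39*(14*I) + 112/3 = 546*I + 112/3 = 112/3 + 546*I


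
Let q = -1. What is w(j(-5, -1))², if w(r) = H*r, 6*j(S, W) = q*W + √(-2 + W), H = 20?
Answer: -200/9 + 200*I*√3/9 ≈ -22.222 + 38.49*I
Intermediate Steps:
j(S, W) = -W/6 + √(-2 + W)/6 (j(S, W) = (-W + √(-2 + W))/6 = (√(-2 + W) - W)/6 = -W/6 + √(-2 + W)/6)
w(r) = 20*r
w(j(-5, -1))² = (20*(-⅙*(-1) + √(-2 - 1)/6))² = (20*(⅙ + √(-3)/6))² = (20*(⅙ + (I*√3)/6))² = (20*(⅙ + I*√3/6))² = (10/3 + 10*I*√3/3)²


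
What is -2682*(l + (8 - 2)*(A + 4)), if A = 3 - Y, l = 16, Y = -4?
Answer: -219924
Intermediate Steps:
A = 7 (A = 3 - 1*(-4) = 3 + 4 = 7)
-2682*(l + (8 - 2)*(A + 4)) = -2682*(16 + (8 - 2)*(7 + 4)) = -2682*(16 + 6*11) = -2682*(16 + 66) = -2682*82 = -219924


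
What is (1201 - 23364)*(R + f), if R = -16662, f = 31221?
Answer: -322671117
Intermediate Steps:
(1201 - 23364)*(R + f) = (1201 - 23364)*(-16662 + 31221) = -22163*14559 = -322671117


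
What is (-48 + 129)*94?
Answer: 7614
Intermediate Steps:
(-48 + 129)*94 = 81*94 = 7614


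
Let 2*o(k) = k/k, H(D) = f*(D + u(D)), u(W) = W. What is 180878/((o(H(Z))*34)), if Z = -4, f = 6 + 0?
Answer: 180878/17 ≈ 10640.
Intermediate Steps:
f = 6
H(D) = 12*D (H(D) = 6*(D + D) = 6*(2*D) = 12*D)
o(k) = 1/2 (o(k) = (k/k)/2 = (1/2)*1 = 1/2)
180878/((o(H(Z))*34)) = 180878/(((1/2)*34)) = 180878/17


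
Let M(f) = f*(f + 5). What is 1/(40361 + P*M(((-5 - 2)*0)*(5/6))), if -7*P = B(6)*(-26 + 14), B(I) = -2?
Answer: 1/40361 ≈ 2.4776e-5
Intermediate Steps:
M(f) = f*(5 + f)
P = -24/7 (P = -(-2)*(-26 + 14)/7 = -(-2)*(-12)/7 = -⅐*24 = -24/7 ≈ -3.4286)
1/(40361 + P*M(((-5 - 2)*0)*(5/6))) = 1/(40361 - 24*((-5 - 2)*0)*(5/6)*(5 + ((-5 - 2)*0)*(5/6))/7) = 1/(40361 - 24*(-7*0)*(5*(⅙))*(5 + (-7*0)*(5*(⅙)))/7) = 1/(40361 - 24*0*(⅚)*(5 + 0*(⅚))/7) = 1/(40361 - 0*(5 + 0)) = 1/(40361 - 0*5) = 1/(40361 - 24/7*0) = 1/(40361 + 0) = 1/40361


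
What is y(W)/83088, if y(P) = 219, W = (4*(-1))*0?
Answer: 73/27696 ≈ 0.0026358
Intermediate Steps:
W = 0 (W = -4*0 = 0)
y(W)/83088 = 219/83088 = 219*(1/83088) = 73/27696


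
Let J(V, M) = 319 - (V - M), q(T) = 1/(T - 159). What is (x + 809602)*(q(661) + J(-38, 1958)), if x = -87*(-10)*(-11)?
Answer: 464870994096/251 ≈ 1.8521e+9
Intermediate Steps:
x = -9570 (x = 870*(-11) = -9570)
q(T) = 1/(-159 + T)
J(V, M) = 319 + M - V (J(V, M) = 319 + (M - V) = 319 + M - V)
(x + 809602)*(q(661) + J(-38, 1958)) = (-9570 + 809602)*(1/(-159 + 661) + (319 + 1958 - 1*(-38))) = 800032*(1/502 + (319 + 1958 + 38)) = 800032*(1/502 + 2315) = 800032*(1162131/502) = 464870994096/251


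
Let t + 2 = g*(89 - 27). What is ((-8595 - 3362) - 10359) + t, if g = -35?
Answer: -24488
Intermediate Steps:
t = -2172 (t = -2 - 35*(89 - 27) = -2 - 35*62 = -2 - 2170 = -2172)
((-8595 - 3362) - 10359) + t = ((-8595 - 3362) - 10359) - 2172 = (-11957 - 10359) - 2172 = -22316 - 2172 = -24488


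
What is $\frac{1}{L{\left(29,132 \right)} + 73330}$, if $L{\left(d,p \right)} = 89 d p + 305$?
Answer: $\frac{1}{414327} \approx 2.4136 \cdot 10^{-6}$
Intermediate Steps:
$L{\left(d,p \right)} = 305 + 89 d p$ ($L{\left(d,p \right)} = 89 d p + 305 = 305 + 89 d p$)
$\frac{1}{L{\left(29,132 \right)} + 73330} = \frac{1}{\left(305 + 89 \cdot 29 \cdot 132\right) + 73330} = \frac{1}{\left(305 + 340692\right) + 73330} = \frac{1}{340997 + 73330} = \frac{1}{414327}$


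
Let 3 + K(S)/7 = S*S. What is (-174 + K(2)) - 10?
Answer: -177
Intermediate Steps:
K(S) = -21 + 7*S² (K(S) = -21 + 7*(S*S) = -21 + 7*S²)
(-174 + K(2)) - 10 = (-174 + (-21 + 7*2²)) - 10 = (-174 + (-21 + 7*4)) - 10 = (-174 + (-21 + 28)) - 10 = (-174 + 7) - 10 = -167 - 10 = -177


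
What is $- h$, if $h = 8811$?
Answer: $-8811$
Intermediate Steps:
$- h = \left(-1\right) 8811 = -8811$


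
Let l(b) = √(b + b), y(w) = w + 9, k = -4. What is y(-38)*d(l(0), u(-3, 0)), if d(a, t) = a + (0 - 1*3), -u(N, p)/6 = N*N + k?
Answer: 87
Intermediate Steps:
u(N, p) = 24 - 6*N² (u(N, p) = -6*(N*N - 4) = -6*(N² - 4) = -6*(-4 + N²) = 24 - 6*N²)
y(w) = 9 + w
l(b) = √2*√b (l(b) = √(2*b) = √2*√b)
d(a, t) = -3 + a (d(a, t) = a + (0 - 3) = a - 3 = -3 + a)
y(-38)*d(l(0), u(-3, 0)) = (9 - 38)*(-3 + √2*√0) = -29*(-3 + √2*0) = -29*(-3 + 0) = -29*(-3) = 87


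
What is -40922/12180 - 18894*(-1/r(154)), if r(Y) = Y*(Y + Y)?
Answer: -30551489/10316460 ≈ -2.9614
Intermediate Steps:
r(Y) = 2*Y² (r(Y) = Y*(2*Y) = 2*Y²)
-40922/12180 - 18894*(-1/r(154)) = -40922/12180 - 18894/((-2*154²)) = -40922*1/12180 - 18894/((-2*23716)) = -2923/870 - 18894/((-1*47432)) = -2923/870 - 18894/(-47432) = -2923/870 - 18894*(-1/47432) = -2923/870 + 9447/23716 = -30551489/10316460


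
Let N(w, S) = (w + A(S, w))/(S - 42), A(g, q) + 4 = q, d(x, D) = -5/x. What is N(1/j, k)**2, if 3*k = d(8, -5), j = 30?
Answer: 222784/25654225 ≈ 0.0086841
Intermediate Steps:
A(g, q) = -4 + q
k = -5/24 (k = (-5/8)/3 = (-5*1/8)/3 = (1/3)*(-5/8) = -5/24 ≈ -0.20833)
N(w, S) = (-4 + 2*w)/(-42 + S) (N(w, S) = (w + (-4 + w))/(S - 42) = (-4 + 2*w)/(-42 + S))
N(1/j, k)**2 = (2*(-2 + 1/30)/(-42 - 5/24))**2 = (2*(-2 + 1/30)/(-1013/24))**2 = (2*(-24/1013)*(-59/30))**2 = (472/5065)**2 = 222784/25654225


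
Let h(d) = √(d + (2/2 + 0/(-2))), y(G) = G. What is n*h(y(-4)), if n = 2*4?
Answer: 8*I*√3 ≈ 13.856*I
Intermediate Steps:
h(d) = √(1 + d) (h(d) = √(d + (2*(½) + 0*(-½))) = √(d + (1 + 0)) = √(d + 1) = √(1 + d))
n = 8
n*h(y(-4)) = 8*√(1 - 4) = 8*√(-3) = 8*(I*√3) = 8*I*√3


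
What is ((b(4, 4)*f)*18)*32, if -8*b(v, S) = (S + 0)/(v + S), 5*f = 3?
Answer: -108/5 ≈ -21.600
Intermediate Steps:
f = ⅗ (f = (⅕)*3 = ⅗ ≈ 0.60000)
b(v, S) = -S/(8*(S + v)) (b(v, S) = -(S + 0)/(8*(v + S)) = -S/(8*(S + v)))
((b(4, 4)*f)*18)*32 = ((-1*4/(8*4 + 8*4)*(⅗))*18)*32 = ((-1*4/(32 + 32)*(⅗))*18)*32 = ((-1*4/64*(⅗))*18)*32 = ((-1*4*1/64*(⅗))*18)*32 = (-1/16*⅗*18)*32 = -3/80*18*32 = -27/40*32 = -108/5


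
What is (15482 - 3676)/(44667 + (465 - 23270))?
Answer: 5903/10931 ≈ 0.54002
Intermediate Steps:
(15482 - 3676)/(44667 + (465 - 23270)) = 11806/(44667 - 22805) = 11806/21862 = 11806*(1/21862) = 5903/10931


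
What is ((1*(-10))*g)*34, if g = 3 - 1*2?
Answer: -340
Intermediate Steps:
g = 1 (g = 3 - 2 = 1)
((1*(-10))*g)*34 = ((1*(-10))*1)*34 = -10*1*34 = -10*34 = -340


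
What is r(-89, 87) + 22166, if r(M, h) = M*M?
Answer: 30087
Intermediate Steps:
r(M, h) = M²
r(-89, 87) + 22166 = (-89)² + 22166 = 7921 + 22166 = 30087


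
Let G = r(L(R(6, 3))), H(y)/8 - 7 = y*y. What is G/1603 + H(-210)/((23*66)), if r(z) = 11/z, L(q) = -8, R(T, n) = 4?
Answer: 2262504323/9733416 ≈ 232.45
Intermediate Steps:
H(y) = 56 + 8*y² (H(y) = 56 + 8*(y*y) = 56 + 8*y²)
G = -11/8 (G = 11/(-8) = 11*(-⅛) = -11/8 ≈ -1.3750)
G/1603 + H(-210)/((23*66)) = -11/8/1603 + (56 + 8*(-210)²)/((23*66)) = -11/8*1/1603 + (56 + 8*44100)/1518 = -11/12824 + (56 + 352800)*(1/1518) = -11/12824 + 352856*(1/1518) = -11/12824 + 176428/759 = 2262504323/9733416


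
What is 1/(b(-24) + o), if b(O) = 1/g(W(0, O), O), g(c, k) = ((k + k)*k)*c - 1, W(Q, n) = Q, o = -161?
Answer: -1/162 ≈ -0.0061728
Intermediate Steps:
g(c, k) = -1 + 2*c*k² (g(c, k) = ((2*k)*k)*c - 1 = (2*k²)*c - 1 = 2*c*k² - 1 = -1 + 2*c*k²)
b(O) = -1 (b(O) = 1/(-1 + 2*0*O²) = 1/(-1 + 0) = 1/(-1) = -1)
1/(b(-24) + o) = 1/(-1 - 161) = 1/(-162) = -1/162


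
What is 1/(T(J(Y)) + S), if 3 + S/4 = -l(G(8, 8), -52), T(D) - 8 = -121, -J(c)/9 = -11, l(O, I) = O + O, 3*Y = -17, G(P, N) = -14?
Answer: -1/13 ≈ -0.076923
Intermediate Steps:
Y = -17/3 (Y = (⅓)*(-17) = -17/3 ≈ -5.6667)
l(O, I) = 2*O
J(c) = 99 (J(c) = -9*(-11) = 99)
T(D) = -113 (T(D) = 8 - 121 = -113)
S = 100 (S = -12 + 4*(-2*(-14)) = -12 + 4*(-1*(-28)) = -12 + 4*28 = -12 + 112 = 100)
1/(T(J(Y)) + S) = 1/(-113 + 100) = 1/(-13) = -1/13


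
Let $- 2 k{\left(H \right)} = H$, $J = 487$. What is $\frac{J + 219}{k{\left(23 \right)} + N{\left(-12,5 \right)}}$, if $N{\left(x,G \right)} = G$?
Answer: $- \frac{1412}{13} \approx -108.62$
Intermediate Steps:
$k{\left(H \right)} = - \frac{H}{2}$
$\frac{J + 219}{k{\left(23 \right)} + N{\left(-12,5 \right)}} = \frac{487 + 219}{\left(- \frac{1}{2}\right) 23 + 5} = \frac{706}{- \frac{23}{2} + 5} = \frac{706}{- \frac{13}{2}} = 706 \left(- \frac{2}{13}\right) = - \frac{1412}{13}$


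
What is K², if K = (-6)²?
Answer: 1296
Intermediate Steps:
K = 36
K² = 36² = 1296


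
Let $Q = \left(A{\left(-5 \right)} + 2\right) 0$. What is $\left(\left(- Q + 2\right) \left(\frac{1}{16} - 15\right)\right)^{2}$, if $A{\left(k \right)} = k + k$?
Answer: $\frac{57121}{64} \approx 892.52$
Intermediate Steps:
$A{\left(k \right)} = 2 k$
$Q = 0$ ($Q = \left(2 \left(-5\right) + 2\right) 0 = \left(-10 + 2\right) 0 = \left(-8\right) 0 = 0$)
$\left(\left(- Q + 2\right) \left(\frac{1}{16} - 15\right)\right)^{2} = \left(\left(\left(-1\right) 0 + 2\right) \left(\frac{1}{16} - 15\right)\right)^{2} = \left(\left(0 + 2\right) \left(\frac{1}{16} - 15\right)\right)^{2} = \left(2 \left(- \frac{239}{16}\right)\right)^{2} = \left(- \frac{239}{8}\right)^{2} = \frac{57121}{64}$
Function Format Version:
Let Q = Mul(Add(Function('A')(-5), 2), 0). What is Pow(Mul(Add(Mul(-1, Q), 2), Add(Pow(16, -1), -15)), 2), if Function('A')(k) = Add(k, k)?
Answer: Rational(57121, 64) ≈ 892.52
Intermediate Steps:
Function('A')(k) = Mul(2, k)
Q = 0 (Q = Mul(Add(Mul(2, -5), 2), 0) = Mul(Add(-10, 2), 0) = Mul(-8, 0) = 0)
Pow(Mul(Add(Mul(-1, Q), 2), Add(Pow(16, -1), -15)), 2) = Pow(Mul(Add(Mul(-1, 0), 2), Add(Pow(16, -1), -15)), 2) = Pow(Mul(Add(0, 2), Add(Rational(1, 16), -15)), 2) = Pow(Mul(2, Rational(-239, 16)), 2) = Pow(Rational(-239, 8), 2) = Rational(57121, 64)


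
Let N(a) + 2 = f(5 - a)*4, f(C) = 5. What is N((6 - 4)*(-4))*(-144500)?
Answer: -2601000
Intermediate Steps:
N(a) = 18 (N(a) = -2 + 5*4 = -2 + 20 = 18)
N((6 - 4)*(-4))*(-144500) = 18*(-144500) = -2601000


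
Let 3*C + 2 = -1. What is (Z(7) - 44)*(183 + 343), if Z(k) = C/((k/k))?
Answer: -23670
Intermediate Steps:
C = -1 (C = -⅔ + (⅓)*(-1) = -⅔ - ⅓ = -1)
Z(k) = -1 (Z(k) = -1/(k/k) = -1/1 = -1*1 = -1)
(Z(7) - 44)*(183 + 343) = (-1 - 44)*(183 + 343) = -45*526 = -23670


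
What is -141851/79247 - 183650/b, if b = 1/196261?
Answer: -2856325982656401/79247 ≈ -3.6043e+10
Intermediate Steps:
b = 1/196261 ≈ 5.0953e-6
-141851/79247 - 183650/b = -141851/79247 - 183650/1/196261 = -141851*1/79247 - 183650*196261 = -141851/79247 - 36043332650 = -2856325982656401/79247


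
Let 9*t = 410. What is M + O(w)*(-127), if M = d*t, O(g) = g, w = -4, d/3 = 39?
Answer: 5838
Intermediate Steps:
d = 117 (d = 3*39 = 117)
t = 410/9 (t = (⅑)*410 = 410/9 ≈ 45.556)
M = 5330 (M = 117*(410/9) = 5330)
M + O(w)*(-127) = 5330 - 4*(-127) = 5330 + 508 = 5838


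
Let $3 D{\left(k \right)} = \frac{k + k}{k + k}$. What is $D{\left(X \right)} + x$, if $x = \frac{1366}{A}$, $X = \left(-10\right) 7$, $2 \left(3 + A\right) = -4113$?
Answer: $- \frac{453}{1373} \approx -0.32993$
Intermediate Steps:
$A = - \frac{4119}{2}$ ($A = -3 + \frac{1}{2} \left(-4113\right) = -3 - \frac{4113}{2} = - \frac{4119}{2} \approx -2059.5$)
$X = -70$
$x = - \frac{2732}{4119}$ ($x = \frac{1366}{- \frac{4119}{2}} = 1366 \left(- \frac{2}{4119}\right) = - \frac{2732}{4119} \approx -0.66327$)
$D{\left(k \right)} = \frac{1}{3}$ ($D{\left(k \right)} = \frac{\left(k + k\right) \frac{1}{k + k}}{3} = \frac{2 k \frac{1}{2 k}}{3} = \frac{1}{3} \cdot 1 = \frac{1}{3}$)
$D{\left(X \right)} + x = \frac{1}{3} - \frac{2732}{4119} = - \frac{453}{1373}$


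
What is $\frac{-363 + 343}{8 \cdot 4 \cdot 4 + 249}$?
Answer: $- \frac{20}{377} \approx -0.05305$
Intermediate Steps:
$\frac{-363 + 343}{8 \cdot 4 \cdot 4 + 249} = - \frac{20}{32 \cdot 4 + 249} = - \frac{20}{128 + 249} = - \frac{20}{377}$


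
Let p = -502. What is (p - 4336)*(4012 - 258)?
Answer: -18161852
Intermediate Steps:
(p - 4336)*(4012 - 258) = (-502 - 4336)*(4012 - 258) = -4838*3754 = -18161852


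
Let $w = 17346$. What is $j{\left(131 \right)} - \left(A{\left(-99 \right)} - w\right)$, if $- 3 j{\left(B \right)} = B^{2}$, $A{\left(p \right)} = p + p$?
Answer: $\frac{35471}{3} \approx 11824.0$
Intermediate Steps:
$A{\left(p \right)} = 2 p$
$j{\left(B \right)} = - \frac{B^{2}}{3}$
$j{\left(131 \right)} - \left(A{\left(-99 \right)} - w\right) = - \frac{131^{2}}{3} - \left(2 \left(-99\right) - 17346\right) = \left(- \frac{1}{3}\right) 17161 - \left(-198 - 17346\right) = - \frac{17161}{3} - -17544 = - \frac{17161}{3} + 17544 = \frac{35471}{3}$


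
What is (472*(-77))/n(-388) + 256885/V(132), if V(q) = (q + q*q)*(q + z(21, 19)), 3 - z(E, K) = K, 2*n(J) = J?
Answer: 37032123157/197540112 ≈ 187.47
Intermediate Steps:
n(J) = J/2
z(E, K) = 3 - K
V(q) = (-16 + q)*(q + q**2) (V(q) = (q + q*q)*(q + (3 - 1*19)) = (q + q**2)*(q + (3 - 19)) = (q + q**2)*(q - 16) = (q + q**2)*(-16 + q) = (-16 + q)*(q + q**2))
(472*(-77))/n(-388) + 256885/V(132) = (472*(-77))/(((1/2)*(-388))) + 256885/((132*(-16 + 132**2 - 15*132))) = -36344/(-194) + 256885/((132*(-16 + 17424 - 1980))) = -36344*(-1/194) + 256885/((132*15428)) = 18172/97 + 256885/2036496 = 37032123157/197540112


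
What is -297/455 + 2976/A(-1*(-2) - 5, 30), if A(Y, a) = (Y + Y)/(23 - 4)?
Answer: -4288217/455 ≈ -9424.7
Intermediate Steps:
A(Y, a) = 2*Y/19 (A(Y, a) = (2*Y)/19 = (2*Y)*(1/19) = 2*Y/19)
-297/455 + 2976/A(-1*(-2) - 5, 30) = -297/455 + 2976/((2*(-1*(-2) - 5)/19)) = -297*1/455 + 2976/((2*(2 - 5)/19)) = -297/455 + 2976/(((2/19)*(-3))) = -297/455 + 2976/(-6/19) = -297/455 + 2976*(-19/6) = -297/455 - 9424 = -4288217/455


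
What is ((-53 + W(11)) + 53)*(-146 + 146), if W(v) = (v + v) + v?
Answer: 0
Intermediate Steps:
W(v) = 3*v (W(v) = 2*v + v = 3*v)
((-53 + W(11)) + 53)*(-146 + 146) = ((-53 + 3*11) + 53)*(-146 + 146) = ((-53 + 33) + 53)*0 = (-20 + 53)*0 = 33*0 = 0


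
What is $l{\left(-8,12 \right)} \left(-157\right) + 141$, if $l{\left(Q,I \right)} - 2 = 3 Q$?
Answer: $3595$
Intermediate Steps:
$l{\left(Q,I \right)} = 2 + 3 Q$
$l{\left(-8,12 \right)} \left(-157\right) + 141 = \left(2 + 3 \left(-8\right)\right) \left(-157\right) + 141 = \left(2 - 24\right) \left(-157\right) + 141 = \left(-22\right) \left(-157\right) + 141 = 3454 + 141 = 3595$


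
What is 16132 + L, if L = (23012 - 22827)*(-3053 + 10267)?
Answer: 1350722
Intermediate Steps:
L = 1334590 (L = 185*7214 = 1334590)
16132 + L = 16132 + 1334590 = 1350722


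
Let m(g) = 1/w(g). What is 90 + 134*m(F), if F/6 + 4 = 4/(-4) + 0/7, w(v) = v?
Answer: 1283/15 ≈ 85.533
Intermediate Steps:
F = -30 (F = -24 + 6*(4/(-4) + 0/7) = -24 + 6*(4*(-¼) + 0*(⅐)) = -24 + 6*(-1 + 0) = -24 + 6*(-1) = -24 - 6 = -30)
m(g) = 1/g
90 + 134*m(F) = 90 + 134/(-30) = 90 + 134*(-1/30) = 90 - 67/15 = 1283/15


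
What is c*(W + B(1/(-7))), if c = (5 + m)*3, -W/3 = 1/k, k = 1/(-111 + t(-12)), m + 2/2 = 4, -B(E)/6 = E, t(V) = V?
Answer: 62136/7 ≈ 8876.6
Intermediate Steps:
B(E) = -6*E
m = 3 (m = -1 + 4 = 3)
k = -1/123 (k = 1/(-111 - 12) = 1/(-123) = -1/123 ≈ -0.0081301)
W = 369 (W = -3/(-1/123) = -3*(-123) = 369)
c = 24 (c = (5 + 3)*3 = 8*3 = 24)
c*(W + B(1/(-7))) = 24*(369 - 6/(-7)) = 24*(369 - 6*(-⅐)) = 24*(369 + 6/7) = 24*(2589/7) = 62136/7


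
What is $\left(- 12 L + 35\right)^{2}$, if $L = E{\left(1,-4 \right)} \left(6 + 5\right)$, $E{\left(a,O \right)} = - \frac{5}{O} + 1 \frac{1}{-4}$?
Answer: $9409$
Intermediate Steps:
$E{\left(a,O \right)} = - \frac{1}{4} - \frac{5}{O}$ ($E{\left(a,O \right)} = - \frac{5}{O} + 1 \left(- \frac{1}{4}\right) = - \frac{5}{O} - \frac{1}{4} = - \frac{1}{4} - \frac{5}{O}$)
$L = 11$ ($L = \frac{-20 - -4}{4 \left(-4\right)} \left(6 + 5\right) = \frac{1}{4} \left(- \frac{1}{4}\right) \left(-20 + 4\right) 11 = \frac{1}{4} \left(- \frac{1}{4}\right) \left(-16\right) 11 = 1 \cdot 11 = 11$)
$\left(- 12 L + 35\right)^{2} = \left(\left(-12\right) 11 + 35\right)^{2} = \left(-132 + 35\right)^{2} = \left(-97\right)^{2} = 9409$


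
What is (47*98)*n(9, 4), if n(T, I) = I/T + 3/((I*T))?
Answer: 43757/18 ≈ 2430.9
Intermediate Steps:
n(T, I) = I/T + 3/(I*T) (n(T, I) = I/T + 3*(1/(I*T)) = I/T + 3/(I*T))
(47*98)*n(9, 4) = (47*98)*((3 + 4²)/(4*9)) = 4606*((¼)*(⅑)*(3 + 16)) = 4606*((¼)*(⅑)*19) = 4606*(19/36) = 43757/18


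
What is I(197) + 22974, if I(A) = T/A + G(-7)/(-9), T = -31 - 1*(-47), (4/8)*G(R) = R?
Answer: 40735804/1773 ≈ 22976.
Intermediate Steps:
G(R) = 2*R
T = 16 (T = -31 + 47 = 16)
I(A) = 14/9 + 16/A (I(A) = 16/A + (2*(-7))/(-9) = 16/A - 14*(-⅑) = 16/A + 14/9 = 14/9 + 16/A)
I(197) + 22974 = (14/9 + 16/197) + 22974 = 2902/1773 + 22974 = 40735804/1773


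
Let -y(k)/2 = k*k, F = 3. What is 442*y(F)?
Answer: -7956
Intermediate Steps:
y(k) = -2*k² (y(k) = -2*k*k = -2*k²)
442*y(F) = 442*(-2*3²) = 442*(-2*9) = 442*(-18) = -7956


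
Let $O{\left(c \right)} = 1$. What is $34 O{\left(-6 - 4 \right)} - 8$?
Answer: $26$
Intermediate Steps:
$34 O{\left(-6 - 4 \right)} - 8 = 34 \cdot 1 - 8 = 34 - 8 = 26$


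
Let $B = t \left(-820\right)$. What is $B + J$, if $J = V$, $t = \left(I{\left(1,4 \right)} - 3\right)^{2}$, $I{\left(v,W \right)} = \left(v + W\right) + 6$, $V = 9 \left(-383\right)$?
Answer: $-55927$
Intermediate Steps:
$V = -3447$
$I{\left(v,W \right)} = 6 + W + v$ ($I{\left(v,W \right)} = \left(W + v\right) + 6 = 6 + W + v$)
$t = 64$ ($t = \left(\left(6 + 4 + 1\right) - 3\right)^{2} = \left(11 + \left(-5 + 2\right)\right)^{2} = \left(11 - 3\right)^{2} = 8^{2} = 64$)
$B = -52480$ ($B = 64 \left(-820\right) = -52480$)
$J = -3447$
$B + J = -52480 - 3447 = -55927$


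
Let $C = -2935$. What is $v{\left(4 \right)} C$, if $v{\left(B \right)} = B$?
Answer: $-11740$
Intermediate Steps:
$v{\left(4 \right)} C = 4 \left(-2935\right) = -11740$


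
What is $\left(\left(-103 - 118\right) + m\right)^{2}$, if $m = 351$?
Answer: $16900$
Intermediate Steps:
$\left(\left(-103 - 118\right) + m\right)^{2} = \left(\left(-103 - 118\right) + 351\right)^{2} = \left(-221 + 351\right)^{2} = 130^{2} = 16900$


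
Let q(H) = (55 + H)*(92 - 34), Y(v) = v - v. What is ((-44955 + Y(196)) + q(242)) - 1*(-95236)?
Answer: 67507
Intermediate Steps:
Y(v) = 0
q(H) = 3190 + 58*H (q(H) = (55 + H)*58 = 3190 + 58*H)
((-44955 + Y(196)) + q(242)) - 1*(-95236) = ((-44955 + 0) + (3190 + 58*242)) - 1*(-95236) = (-44955 + (3190 + 14036)) + 95236 = (-44955 + 17226) + 95236 = -27729 + 95236 = 67507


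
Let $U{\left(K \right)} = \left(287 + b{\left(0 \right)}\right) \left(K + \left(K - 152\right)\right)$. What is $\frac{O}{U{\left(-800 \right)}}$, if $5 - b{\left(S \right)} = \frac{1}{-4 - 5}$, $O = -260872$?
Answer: $\frac{97827}{191917} \approx 0.50974$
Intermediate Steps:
$b{\left(S \right)} = \frac{46}{9}$ ($b{\left(S \right)} = 5 - \frac{1}{-4 - 5} = 5 - \frac{1}{-9} = 5 - - \frac{1}{9} = 5 + \frac{1}{9} = \frac{46}{9}$)
$U{\left(K \right)} = - \frac{399608}{9} + \frac{5258 K}{9}$ ($U{\left(K \right)} = \left(287 + \frac{46}{9}\right) \left(K + \left(K - 152\right)\right) = \frac{2629 \left(K + \left(K - 152\right)\right)}{9} = \frac{2629 \left(K + \left(-152 + K\right)\right)}{9} = \frac{2629 \left(-152 + 2 K\right)}{9} = - \frac{399608}{9} + \frac{5258 K}{9}$)
$\frac{O}{U{\left(-800 \right)}} = - \frac{260872}{- \frac{399608}{9} + \frac{5258}{9} \left(-800\right)} = - \frac{260872}{- \frac{399608}{9} - \frac{4206400}{9}} = - \frac{260872}{- \frac{1535336}{3}} = \left(-260872\right) \left(- \frac{3}{1535336}\right) = \frac{97827}{191917}$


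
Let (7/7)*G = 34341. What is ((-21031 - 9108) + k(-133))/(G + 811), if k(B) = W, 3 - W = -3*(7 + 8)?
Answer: -30091/35152 ≈ -0.85603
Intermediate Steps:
G = 34341
W = 48 (W = 3 - (-3)*(7 + 8) = 3 - (-3)*15 = 3 - 1*(-45) = 3 + 45 = 48)
k(B) = 48
((-21031 - 9108) + k(-133))/(G + 811) = ((-21031 - 9108) + 48)/(34341 + 811) = (-30139 + 48)/35152 = -30091*1/35152 = -30091/35152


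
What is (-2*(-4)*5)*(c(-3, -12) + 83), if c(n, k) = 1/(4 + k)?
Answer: 3315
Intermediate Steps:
(-2*(-4)*5)*(c(-3, -12) + 83) = (-2*(-4)*5)*(1/(4 - 12) + 83) = (8*5)*(1/(-8) + 83) = 40*(-⅛ + 83) = 40*(663/8) = 3315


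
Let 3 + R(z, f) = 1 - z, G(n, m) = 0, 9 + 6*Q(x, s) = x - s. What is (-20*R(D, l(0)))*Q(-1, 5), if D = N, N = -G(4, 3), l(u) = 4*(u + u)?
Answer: -100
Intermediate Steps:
Q(x, s) = -3/2 - s/6 + x/6 (Q(x, s) = -3/2 + (x - s)/6 = -3/2 + (-s/6 + x/6) = -3/2 - s/6 + x/6)
l(u) = 8*u (l(u) = 4*(2*u) = 8*u)
N = 0 (N = -1*0 = 0)
D = 0
R(z, f) = -2 - z (R(z, f) = -3 + (1 - z) = -2 - z)
(-20*R(D, l(0)))*Q(-1, 5) = (-20*(-2 - 1*0))*(-3/2 - 1/6*5 + (1/6)*(-1)) = (-20*(-2 + 0))*(-3/2 - 5/6 - 1/6) = -20*(-2)*(-5/2) = 40*(-5/2) = -100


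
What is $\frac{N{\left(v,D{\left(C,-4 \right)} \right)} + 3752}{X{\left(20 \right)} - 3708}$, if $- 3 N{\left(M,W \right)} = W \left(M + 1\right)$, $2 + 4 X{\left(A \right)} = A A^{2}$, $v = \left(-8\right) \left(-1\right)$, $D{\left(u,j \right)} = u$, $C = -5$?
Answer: $- \frac{7534}{3417} \approx -2.2049$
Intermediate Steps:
$v = 8$
$X{\left(A \right)} = - \frac{1}{2} + \frac{A^{3}}{4}$ ($X{\left(A \right)} = - \frac{1}{2} + \frac{A A^{2}}{4} = - \frac{1}{2} + \frac{A^{3}}{4}$)
$N{\left(M,W \right)} = - \frac{W \left(1 + M\right)}{3}$ ($N{\left(M,W \right)} = - \frac{W \left(M + 1\right)}{3} = - \frac{W \left(1 + M\right)}{3}$)
$\frac{N{\left(v,D{\left(C,-4 \right)} \right)} + 3752}{X{\left(20 \right)} - 3708} = \frac{\left(- \frac{1}{3}\right) \left(-5\right) \left(1 + 8\right) + 3752}{\left(- \frac{1}{2} + \frac{20^{3}}{4}\right) - 3708} = \frac{\left(- \frac{1}{3}\right) \left(-5\right) 9 + 3752}{\left(- \frac{1}{2} + \frac{1}{4} \cdot 8000\right) - 3708} = \frac{15 + 3752}{\left(- \frac{1}{2} + 2000\right) - 3708} = \frac{3767}{\frac{3999}{2} - 3708} = \frac{3767}{- \frac{3417}{2}} = 3767 \left(- \frac{2}{3417}\right) = - \frac{7534}{3417}$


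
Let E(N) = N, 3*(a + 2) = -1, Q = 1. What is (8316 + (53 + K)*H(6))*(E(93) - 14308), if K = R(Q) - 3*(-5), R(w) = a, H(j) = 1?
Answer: -357436175/3 ≈ -1.1915e+8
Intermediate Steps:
a = -7/3 (a = -2 + (⅓)*(-1) = -2 - ⅓ = -7/3 ≈ -2.3333)
R(w) = -7/3
K = 38/3 (K = -7/3 - 3*(-5) = -7/3 + 15 = 38/3 ≈ 12.667)
(8316 + (53 + K)*H(6))*(E(93) - 14308) = (8316 + (53 + 38/3)*1)*(93 - 14308) = (8316 + (197/3)*1)*(-14215) = (8316 + 197/3)*(-14215) = (25145/3)*(-14215) = -357436175/3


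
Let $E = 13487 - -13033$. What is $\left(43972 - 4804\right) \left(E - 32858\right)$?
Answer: $-248246784$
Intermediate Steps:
$E = 26520$ ($E = 13487 + 13033 = 26520$)
$\left(43972 - 4804\right) \left(E - 32858\right) = \left(43972 - 4804\right) \left(26520 - 32858\right) = 39168 \left(-6338\right) = -248246784$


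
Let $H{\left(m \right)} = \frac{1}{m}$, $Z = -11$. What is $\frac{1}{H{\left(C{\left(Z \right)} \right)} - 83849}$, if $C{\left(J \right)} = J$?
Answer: $- \frac{11}{922340} \approx -1.1926 \cdot 10^{-5}$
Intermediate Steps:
$\frac{1}{H{\left(C{\left(Z \right)} \right)} - 83849} = \frac{1}{\frac{1}{-11} - 83849} = \frac{1}{- \frac{1}{11} - 83849} = \frac{1}{- \frac{922340}{11}} = - \frac{11}{922340}$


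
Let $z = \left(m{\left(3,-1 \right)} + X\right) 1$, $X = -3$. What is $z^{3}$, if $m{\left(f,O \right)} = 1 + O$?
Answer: $-27$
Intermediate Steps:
$z = -3$ ($z = \left(\left(1 - 1\right) - 3\right) 1 = \left(0 - 3\right) 1 = \left(-3\right) 1 = -3$)
$z^{3} = \left(-3\right)^{3} = -27$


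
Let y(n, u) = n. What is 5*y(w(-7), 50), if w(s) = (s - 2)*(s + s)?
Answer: 630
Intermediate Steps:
w(s) = 2*s*(-2 + s) (w(s) = (-2 + s)*(2*s) = 2*s*(-2 + s))
5*y(w(-7), 50) = 5*(2*(-7)*(-2 - 7)) = 5*(2*(-7)*(-9)) = 5*126 = 630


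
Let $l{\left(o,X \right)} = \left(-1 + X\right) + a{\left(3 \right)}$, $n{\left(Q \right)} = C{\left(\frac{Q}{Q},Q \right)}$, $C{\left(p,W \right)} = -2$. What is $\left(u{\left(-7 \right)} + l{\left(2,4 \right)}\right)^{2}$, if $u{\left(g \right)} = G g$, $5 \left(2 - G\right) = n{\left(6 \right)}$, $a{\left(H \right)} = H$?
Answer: $\frac{2916}{25} \approx 116.64$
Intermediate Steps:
$n{\left(Q \right)} = -2$
$G = \frac{12}{5}$ ($G = 2 - - \frac{2}{5} = 2 + \frac{2}{5} = \frac{12}{5} \approx 2.4$)
$u{\left(g \right)} = \frac{12 g}{5}$
$l{\left(o,X \right)} = 2 + X$ ($l{\left(o,X \right)} = \left(-1 + X\right) + 3 = 2 + X$)
$\left(u{\left(-7 \right)} + l{\left(2,4 \right)}\right)^{2} = \left(\frac{12}{5} \left(-7\right) + \left(2 + 4\right)\right)^{2} = \left(- \frac{84}{5} + 6\right)^{2} = \left(- \frac{54}{5}\right)^{2} = \frac{2916}{25}$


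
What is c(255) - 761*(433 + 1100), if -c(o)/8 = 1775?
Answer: -1180813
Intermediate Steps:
c(o) = -14200 (c(o) = -8*1775 = -14200)
c(255) - 761*(433 + 1100) = -14200 - 761*(433 + 1100) = -14200 - 761*1533 = -14200 - 1166613 = -1180813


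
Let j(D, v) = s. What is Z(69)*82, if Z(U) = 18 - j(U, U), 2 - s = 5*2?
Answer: 2132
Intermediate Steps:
s = -8 (s = 2 - 5*2 = 2 - 1*10 = 2 - 10 = -8)
j(D, v) = -8
Z(U) = 26 (Z(U) = 18 - 1*(-8) = 18 + 8 = 26)
Z(69)*82 = 26*82 = 2132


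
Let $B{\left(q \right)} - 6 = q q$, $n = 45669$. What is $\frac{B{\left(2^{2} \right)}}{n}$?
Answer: $\frac{22}{45669} \approx 0.00048173$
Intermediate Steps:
$B{\left(q \right)} = 6 + q^{2}$ ($B{\left(q \right)} = 6 + q q = 6 + q^{2}$)
$\frac{B{\left(2^{2} \right)}}{n} = \frac{6 + \left(2^{2}\right)^{2}}{45669} = \left(6 + 4^{2}\right) \frac{1}{45669} = \left(6 + 16\right) \frac{1}{45669} = 22 \cdot \frac{1}{45669} = \frac{22}{45669}$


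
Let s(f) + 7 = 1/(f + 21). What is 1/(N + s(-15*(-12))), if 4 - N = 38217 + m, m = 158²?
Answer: -201/12699983 ≈ -1.5827e-5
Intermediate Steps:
m = 24964
s(f) = -7 + 1/(21 + f) (s(f) = -7 + 1/(f + 21) = -7 + 1/(21 + f))
N = -63177 (N = 4 - (38217 + 24964) = 4 - 1*63181 = 4 - 63181 = -63177)
1/(N + s(-15*(-12))) = 1/(-63177 + (-146 - (-105)*(-12))/(21 - 15*(-12))) = 1/(-63177 + (-146 - 7*180)/(21 + 180)) = 1/(-63177 + (-146 - 1260)/201) = 1/(-63177 + (1/201)*(-1406)) = 1/(-63177 - 1406/201) = 1/(-12699983/201) = -201/12699983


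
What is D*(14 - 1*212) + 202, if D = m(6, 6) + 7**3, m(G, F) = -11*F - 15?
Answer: -51674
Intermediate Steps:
m(G, F) = -15 - 11*F
D = 262 (D = (-15 - 11*6) + 7**3 = (-15 - 66) + 343 = -81 + 343 = 262)
D*(14 - 1*212) + 202 = 262*(14 - 1*212) + 202 = 262*(14 - 212) + 202 = 262*(-198) + 202 = -51876 + 202 = -51674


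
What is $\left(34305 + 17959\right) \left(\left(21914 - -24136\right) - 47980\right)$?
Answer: $-100869520$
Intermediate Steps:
$\left(34305 + 17959\right) \left(\left(21914 - -24136\right) - 47980\right) = 52264 \left(\left(21914 + 24136\right) - 47980\right) = 52264 \left(46050 - 47980\right) = 52264 \left(-1930\right) = -100869520$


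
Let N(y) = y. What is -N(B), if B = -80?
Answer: 80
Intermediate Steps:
-N(B) = -1*(-80) = 80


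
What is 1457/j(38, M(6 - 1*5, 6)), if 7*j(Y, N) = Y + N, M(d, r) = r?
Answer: 10199/44 ≈ 231.80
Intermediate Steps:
j(Y, N) = N/7 + Y/7 (j(Y, N) = (Y + N)/7 = (N + Y)/7 = N/7 + Y/7)
1457/j(38, M(6 - 1*5, 6)) = 1457/((⅐)*6 + (⅐)*38) = 1457/(6/7 + 38/7) = 1457/(44/7) = 1457*(7/44) = 10199/44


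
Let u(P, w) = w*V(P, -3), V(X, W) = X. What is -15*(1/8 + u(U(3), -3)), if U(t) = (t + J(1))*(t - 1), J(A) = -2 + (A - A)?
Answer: 705/8 ≈ 88.125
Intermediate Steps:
J(A) = -2 (J(A) = -2 + 0 = -2)
U(t) = (-1 + t)*(-2 + t) (U(t) = (t - 2)*(t - 1) = (-2 + t)*(-1 + t) = (-1 + t)*(-2 + t))
u(P, w) = P*w (u(P, w) = w*P = P*w)
-15*(1/8 + u(U(3), -3)) = -15*(1/8 + (2 + 3² - 3*3)*(-3)) = -15*(1*(⅛) + (2 + 9 - 9)*(-3)) = -15*(⅛ + 2*(-3)) = -15*(⅛ - 6) = -15*(-47/8) = 705/8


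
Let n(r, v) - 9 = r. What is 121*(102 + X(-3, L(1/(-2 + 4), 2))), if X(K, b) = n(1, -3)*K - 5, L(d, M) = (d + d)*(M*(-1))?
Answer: 8107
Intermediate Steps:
n(r, v) = 9 + r
L(d, M) = -2*M*d (L(d, M) = (2*d)*(-M) = -2*M*d)
X(K, b) = -5 + 10*K (X(K, b) = (9 + 1)*K - 5 = 10*K - 5 = -5 + 10*K)
121*(102 + X(-3, L(1/(-2 + 4), 2))) = 121*(102 + (-5 + 10*(-3))) = 121*(102 + (-5 - 30)) = 121*(102 - 35) = 121*67 = 8107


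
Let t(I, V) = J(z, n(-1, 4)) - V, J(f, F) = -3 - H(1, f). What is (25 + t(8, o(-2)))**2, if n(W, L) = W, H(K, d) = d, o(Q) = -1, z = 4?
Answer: 361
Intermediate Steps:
J(f, F) = -3 - f
t(I, V) = -7 - V (t(I, V) = (-3 - 1*4) - V = (-3 - 4) - V = -7 - V)
(25 + t(8, o(-2)))**2 = (25 + (-7 - 1*(-1)))**2 = (25 + (-7 + 1))**2 = (25 - 6)**2 = 19**2 = 361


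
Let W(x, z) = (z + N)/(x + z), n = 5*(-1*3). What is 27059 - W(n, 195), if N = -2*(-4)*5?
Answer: 974077/36 ≈ 27058.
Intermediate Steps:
n = -15 (n = 5*(-3) = -15)
N = 40 (N = 8*5 = 40)
W(x, z) = (40 + z)/(x + z) (W(x, z) = (z + 40)/(x + z) = (40 + z)/(x + z))
27059 - W(n, 195) = 27059 - (40 + 195)/(-15 + 195) = 27059 - 235/180 = 27059 - 1*47/36 = 27059 - 47/36 = 974077/36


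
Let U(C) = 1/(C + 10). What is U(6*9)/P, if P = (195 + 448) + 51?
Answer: 1/44416 ≈ 2.2514e-5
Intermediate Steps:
U(C) = 1/(10 + C)
P = 694 (P = 643 + 51 = 694)
U(6*9)/P = 1/((10 + 6*9)*694) = (1/694)/(10 + 54) = (1/694)/64 = (1/64)*(1/694) = 1/44416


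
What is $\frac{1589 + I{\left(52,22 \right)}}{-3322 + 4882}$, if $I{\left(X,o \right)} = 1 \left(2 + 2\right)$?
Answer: $\frac{531}{520} \approx 1.0212$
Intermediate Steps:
$I{\left(X,o \right)} = 4$ ($I{\left(X,o \right)} = 1 \cdot 4 = 4$)
$\frac{1589 + I{\left(52,22 \right)}}{-3322 + 4882} = \frac{1589 + 4}{-3322 + 4882} = \frac{1593}{1560} = 1593 \cdot \frac{1}{1560} = \frac{531}{520}$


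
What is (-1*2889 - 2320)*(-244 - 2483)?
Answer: 14204943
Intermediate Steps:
(-1*2889 - 2320)*(-244 - 2483) = (-2889 - 2320)*(-2727) = -5209*(-2727) = 14204943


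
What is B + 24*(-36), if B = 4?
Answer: -860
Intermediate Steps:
B + 24*(-36) = 4 + 24*(-36) = 4 - 864 = -860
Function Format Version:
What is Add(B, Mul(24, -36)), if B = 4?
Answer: -860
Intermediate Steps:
Add(B, Mul(24, -36)) = Add(4, Mul(24, -36)) = Add(4, -864) = -860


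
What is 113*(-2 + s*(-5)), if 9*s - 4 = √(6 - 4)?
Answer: -4294/9 - 565*√2/9 ≈ -565.89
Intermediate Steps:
s = 4/9 + √2/9 (s = 4/9 + √(6 - 4)/9 = 4/9 + √2/9 ≈ 0.60158)
113*(-2 + s*(-5)) = 113*(-2 + (4/9 + √2/9)*(-5)) = 113*(-2 + (-20/9 - 5*√2/9)) = 113*(-38/9 - 5*√2/9) = -4294/9 - 565*√2/9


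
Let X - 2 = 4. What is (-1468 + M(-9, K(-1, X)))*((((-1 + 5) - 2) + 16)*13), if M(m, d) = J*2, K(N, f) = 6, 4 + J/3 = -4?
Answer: -354744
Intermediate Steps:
J = -24 (J = -12 + 3*(-4) = -12 - 12 = -24)
X = 6 (X = 2 + 4 = 6)
M(m, d) = -48 (M(m, d) = -24*2 = -48)
(-1468 + M(-9, K(-1, X)))*((((-1 + 5) - 2) + 16)*13) = (-1468 - 48)*((((-1 + 5) - 2) + 16)*13) = -1516*((4 - 2) + 16)*13 = -1516*(2 + 16)*13 = -27288*13 = -1516*234 = -354744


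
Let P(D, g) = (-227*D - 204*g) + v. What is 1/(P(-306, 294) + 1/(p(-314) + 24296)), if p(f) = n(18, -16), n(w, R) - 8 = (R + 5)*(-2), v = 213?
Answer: 24326/235937875 ≈ 0.00010310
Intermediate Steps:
n(w, R) = -2 - 2*R (n(w, R) = 8 + (R + 5)*(-2) = 8 + (5 + R)*(-2) = 8 + (-10 - 2*R) = -2 - 2*R)
p(f) = 30 (p(f) = -2 - 2*(-16) = -2 + 32 = 30)
P(D, g) = 213 - 227*D - 204*g (P(D, g) = (-227*D - 204*g) + 213 = 213 - 227*D - 204*g)
1/(P(-306, 294) + 1/(p(-314) + 24296)) = 1/((213 - 227*(-306) - 204*294) + 1/(30 + 24296)) = 1/((213 + 69462 - 59976) + 1/24326) = 1/(9699 + 1/24326) = 1/(235937875/24326) = 24326/235937875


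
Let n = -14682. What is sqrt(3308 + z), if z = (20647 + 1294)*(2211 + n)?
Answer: I*sqrt(273622903) ≈ 16542.0*I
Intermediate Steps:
z = -273626211 (z = (20647 + 1294)*(2211 - 14682) = 21941*(-12471) = -273626211)
sqrt(3308 + z) = sqrt(3308 - 273626211) = sqrt(-273622903) = I*sqrt(273622903)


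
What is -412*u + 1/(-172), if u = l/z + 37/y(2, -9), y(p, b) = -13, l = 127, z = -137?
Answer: 476204299/306332 ≈ 1554.5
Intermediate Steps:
u = -6720/1781 (u = 127/(-137) + 37/(-13) = 127*(-1/137) + 37*(-1/13) = -127/137 - 37/13 = -6720/1781 ≈ -3.7732)
-412*u + 1/(-172) = -412*(-6720/1781) + 1/(-172) = 2768640/1781 - 1/172 = 476204299/306332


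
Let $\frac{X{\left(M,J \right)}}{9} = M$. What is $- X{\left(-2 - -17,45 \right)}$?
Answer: $-135$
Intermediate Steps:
$X{\left(M,J \right)} = 9 M$
$- X{\left(-2 - -17,45 \right)} = - 9 \left(-2 - -17\right) = - 9 \left(-2 + 17\right) = - 9 \cdot 15 = \left(-1\right) 135 = -135$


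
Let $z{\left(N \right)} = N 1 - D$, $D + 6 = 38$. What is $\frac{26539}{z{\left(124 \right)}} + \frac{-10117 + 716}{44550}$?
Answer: $\frac{590723779}{2049300} \approx 288.26$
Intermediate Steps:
$D = 32$ ($D = -6 + 38 = 32$)
$z{\left(N \right)} = -32 + N$ ($z{\left(N \right)} = N 1 - 32 = N - 32 = -32 + N$)
$\frac{26539}{z{\left(124 \right)}} + \frac{-10117 + 716}{44550} = \frac{26539}{-32 + 124} + \frac{-10117 + 716}{44550} = \frac{26539}{92} - \frac{9401}{44550} = \frac{590723779}{2049300}$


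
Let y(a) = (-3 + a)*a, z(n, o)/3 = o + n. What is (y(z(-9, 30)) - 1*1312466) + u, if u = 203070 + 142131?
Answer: -963485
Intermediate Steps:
u = 345201
z(n, o) = 3*n + 3*o (z(n, o) = 3*(o + n) = 3*(n + o) = 3*n + 3*o)
y(a) = a*(-3 + a)
(y(z(-9, 30)) - 1*1312466) + u = ((3*(-9) + 3*30)*(-3 + (3*(-9) + 3*30)) - 1*1312466) + 345201 = ((-27 + 90)*(-3 + (-27 + 90)) - 1312466) + 345201 = (63*(-3 + 63) - 1312466) + 345201 = (63*60 - 1312466) + 345201 = (3780 - 1312466) + 345201 = -1308686 + 345201 = -963485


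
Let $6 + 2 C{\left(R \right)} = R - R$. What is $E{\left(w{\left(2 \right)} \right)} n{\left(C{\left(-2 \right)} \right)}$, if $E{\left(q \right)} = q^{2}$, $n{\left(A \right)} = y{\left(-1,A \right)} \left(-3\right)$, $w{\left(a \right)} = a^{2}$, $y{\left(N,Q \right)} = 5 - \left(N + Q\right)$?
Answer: $-432$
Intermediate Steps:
$y{\left(N,Q \right)} = 5 - N - Q$ ($y{\left(N,Q \right)} = 5 - \left(N + Q\right) = 5 - N - Q$)
$C{\left(R \right)} = -3$ ($C{\left(R \right)} = -3 + \frac{R - R}{2} = -3 + \frac{1}{2} \cdot 0 = -3 + 0 = -3$)
$n{\left(A \right)} = -18 + 3 A$ ($n{\left(A \right)} = \left(5 - -1 - A\right) \left(-3\right) = \left(5 + 1 - A\right) \left(-3\right) = \left(6 - A\right) \left(-3\right) = -18 + 3 A$)
$E{\left(w{\left(2 \right)} \right)} n{\left(C{\left(-2 \right)} \right)} = \left(2^{2}\right)^{2} \left(-18 + 3 \left(-3\right)\right) = 4^{2} \left(-18 - 9\right) = 16 \left(-27\right) = -432$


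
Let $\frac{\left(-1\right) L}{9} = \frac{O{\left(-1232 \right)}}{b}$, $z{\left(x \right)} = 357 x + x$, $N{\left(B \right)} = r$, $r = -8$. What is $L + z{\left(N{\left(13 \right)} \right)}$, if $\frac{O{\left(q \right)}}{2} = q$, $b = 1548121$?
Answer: $- \frac{4433796368}{1548121} \approx -2864.0$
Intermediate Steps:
$O{\left(q \right)} = 2 q$
$N{\left(B \right)} = -8$
$z{\left(x \right)} = 358 x$
$L = \frac{22176}{1548121}$ ($L = - 9 \frac{2 \left(-1232\right)}{1548121} = - 9 \left(\left(-2464\right) \frac{1}{1548121}\right) = \left(-9\right) \left(- \frac{2464}{1548121}\right) = \frac{22176}{1548121} \approx 0.014324$)
$L + z{\left(N{\left(13 \right)} \right)} = \frac{22176}{1548121} + 358 \left(-8\right) = \frac{22176}{1548121} - 2864 = - \frac{4433796368}{1548121}$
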